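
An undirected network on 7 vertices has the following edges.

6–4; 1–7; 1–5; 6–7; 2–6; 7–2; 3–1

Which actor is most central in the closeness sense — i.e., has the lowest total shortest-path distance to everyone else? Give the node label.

7

Farness (sum of distances to all others) for each node — 1:10, 2:12, 3:15, 4:16, 5:15, 6:11, 7:9.
The smallest farness is 9, for 7, so 7 has the highest closeness.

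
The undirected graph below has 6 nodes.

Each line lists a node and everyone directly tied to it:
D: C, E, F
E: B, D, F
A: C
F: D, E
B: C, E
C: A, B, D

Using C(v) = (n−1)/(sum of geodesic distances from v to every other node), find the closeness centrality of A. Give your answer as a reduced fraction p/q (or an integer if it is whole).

Distances from A: B:2, C:1, D:2, E:3, F:3. Sum = 11.
n = 6, so closeness = 5/11.

5/11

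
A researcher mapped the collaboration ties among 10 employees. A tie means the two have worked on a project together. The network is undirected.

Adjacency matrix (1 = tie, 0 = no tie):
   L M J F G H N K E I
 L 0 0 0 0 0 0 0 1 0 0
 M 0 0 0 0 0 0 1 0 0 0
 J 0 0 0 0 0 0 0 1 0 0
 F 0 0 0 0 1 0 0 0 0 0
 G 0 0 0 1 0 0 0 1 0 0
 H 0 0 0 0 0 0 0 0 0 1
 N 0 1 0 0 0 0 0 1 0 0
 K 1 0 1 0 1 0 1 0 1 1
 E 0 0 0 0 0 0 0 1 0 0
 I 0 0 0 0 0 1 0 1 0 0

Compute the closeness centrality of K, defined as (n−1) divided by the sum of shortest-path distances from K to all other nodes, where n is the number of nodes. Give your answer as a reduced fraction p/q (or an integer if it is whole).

Distances from K: E:1, F:2, G:1, H:2, I:1, J:1, L:1, M:2, N:1. Sum = 12.
n = 10, so closeness = 9/12 = 3/4.

3/4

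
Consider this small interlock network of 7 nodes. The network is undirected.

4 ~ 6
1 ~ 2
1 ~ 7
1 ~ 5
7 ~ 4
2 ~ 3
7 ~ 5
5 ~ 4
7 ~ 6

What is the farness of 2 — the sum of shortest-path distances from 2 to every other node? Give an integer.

Distances from 2: 1:1, 3:1, 4:3, 5:2, 6:3, 7:2.
Sum = 1 + 1 + 3 + 2 + 3 + 2 = 12.

12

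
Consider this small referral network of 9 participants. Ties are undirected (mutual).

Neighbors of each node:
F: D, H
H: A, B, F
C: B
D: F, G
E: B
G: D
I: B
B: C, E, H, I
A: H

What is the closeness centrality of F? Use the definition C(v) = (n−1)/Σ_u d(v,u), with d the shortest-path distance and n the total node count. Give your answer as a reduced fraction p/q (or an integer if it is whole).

8/17

Distances from F: A:2, B:2, C:3, D:1, E:3, G:2, H:1, I:3. Sum = 17.
n = 9, so closeness = 8/17.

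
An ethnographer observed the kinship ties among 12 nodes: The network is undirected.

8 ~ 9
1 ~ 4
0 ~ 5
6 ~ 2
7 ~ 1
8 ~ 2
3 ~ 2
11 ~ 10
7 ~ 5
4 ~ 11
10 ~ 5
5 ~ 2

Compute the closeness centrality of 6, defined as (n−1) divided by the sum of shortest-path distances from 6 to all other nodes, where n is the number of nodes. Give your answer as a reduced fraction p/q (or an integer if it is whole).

11/32

Distances from 6: 0:3, 1:4, 2:1, 3:2, 4:5, 5:2, 7:3, 8:2, 9:3, 10:3, 11:4. Sum = 32.
n = 12, so closeness = 11/32.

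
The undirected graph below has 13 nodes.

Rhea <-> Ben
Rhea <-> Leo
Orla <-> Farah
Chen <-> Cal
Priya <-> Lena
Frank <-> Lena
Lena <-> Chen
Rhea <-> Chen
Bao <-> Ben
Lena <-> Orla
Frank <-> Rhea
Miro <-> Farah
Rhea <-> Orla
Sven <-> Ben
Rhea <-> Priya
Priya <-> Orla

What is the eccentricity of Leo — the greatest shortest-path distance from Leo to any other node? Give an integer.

Distances from Leo: Bao:3, Ben:2, Cal:3, Chen:2, Farah:3, Frank:2, Lena:3, Miro:4, Orla:2, Priya:2, Rhea:1, Sven:3.
The largest is 4 (to Miro), so the eccentricity of Leo is 4.

4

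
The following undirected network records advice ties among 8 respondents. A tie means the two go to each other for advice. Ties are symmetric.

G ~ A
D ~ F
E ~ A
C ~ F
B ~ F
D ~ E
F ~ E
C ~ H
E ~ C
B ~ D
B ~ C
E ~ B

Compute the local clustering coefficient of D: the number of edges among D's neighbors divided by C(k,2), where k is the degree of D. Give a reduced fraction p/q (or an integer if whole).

1

D's neighbors: B, E, and F (k = 3).
Possible neighbor pairs: C(3,2) = 3. Edges among them: B–E, B–F, E–F → e = 3.
Clustering(D) = 3/3 = 1.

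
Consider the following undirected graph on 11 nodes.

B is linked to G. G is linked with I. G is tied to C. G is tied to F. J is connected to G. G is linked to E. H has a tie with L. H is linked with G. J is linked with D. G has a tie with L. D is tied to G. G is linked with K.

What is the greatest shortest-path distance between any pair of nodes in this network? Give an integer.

Eccentricity of each node (its greatest distance to any other): B:2, C:2, D:2, E:2, F:2, G:1, H:2, I:2, J:2, K:2, L:2.
The maximum eccentricity is 2, realized for instance by the pair C–H via C – G – H. So the diameter is 2.

2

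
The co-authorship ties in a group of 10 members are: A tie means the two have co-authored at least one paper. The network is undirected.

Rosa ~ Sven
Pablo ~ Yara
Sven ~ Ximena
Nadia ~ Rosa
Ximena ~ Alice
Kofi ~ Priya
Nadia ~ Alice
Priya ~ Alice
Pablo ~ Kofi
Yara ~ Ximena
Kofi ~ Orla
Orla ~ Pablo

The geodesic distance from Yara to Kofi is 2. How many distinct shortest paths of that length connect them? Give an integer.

The shortest distance is 2, and the only length-2 path is Yara–Pablo–Kofi. So there is exactly 1 shortest path.

1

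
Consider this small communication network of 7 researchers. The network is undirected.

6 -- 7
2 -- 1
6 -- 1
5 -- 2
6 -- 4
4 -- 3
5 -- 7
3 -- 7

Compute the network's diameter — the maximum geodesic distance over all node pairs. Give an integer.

3

Eccentricity of each node (its greatest distance to any other): 1:3, 2:3, 3:3, 4:3, 5:3, 6:2, 7:2.
The maximum eccentricity is 3, realized for instance by the pair 3–2 via 3 – 7 – 5 – 2. So the diameter is 3.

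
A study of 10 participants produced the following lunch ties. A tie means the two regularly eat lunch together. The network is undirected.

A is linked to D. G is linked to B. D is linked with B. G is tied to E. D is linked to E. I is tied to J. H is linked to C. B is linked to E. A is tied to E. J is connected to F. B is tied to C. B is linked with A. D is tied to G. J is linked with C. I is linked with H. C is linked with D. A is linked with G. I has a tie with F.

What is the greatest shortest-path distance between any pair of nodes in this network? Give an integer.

4

Eccentricity of each node (its greatest distance to any other): A:4, B:3, C:2, D:3, E:4, F:4, G:4, H:3, I:4, J:3.
The maximum eccentricity is 4, realized for instance by the pair G–F via G – B – C – J – F. So the diameter is 4.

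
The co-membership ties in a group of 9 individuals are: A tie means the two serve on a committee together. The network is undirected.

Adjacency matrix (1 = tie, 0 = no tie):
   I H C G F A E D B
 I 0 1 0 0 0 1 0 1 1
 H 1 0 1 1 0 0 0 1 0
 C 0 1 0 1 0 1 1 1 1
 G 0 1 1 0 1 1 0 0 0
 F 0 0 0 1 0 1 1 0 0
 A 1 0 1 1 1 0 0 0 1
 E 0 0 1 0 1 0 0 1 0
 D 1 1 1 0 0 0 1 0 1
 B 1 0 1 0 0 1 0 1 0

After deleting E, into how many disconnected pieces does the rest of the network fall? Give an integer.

1

E's neighbors (C, D, and F) remain reachable from one another through other ties, so the rest of the network stays in one piece.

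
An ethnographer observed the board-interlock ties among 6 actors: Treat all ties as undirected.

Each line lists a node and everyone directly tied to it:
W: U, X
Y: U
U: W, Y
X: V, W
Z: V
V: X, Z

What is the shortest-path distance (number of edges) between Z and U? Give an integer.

4

One shortest route is Z – V – X – W – U, which uses 4 edges, and at distance 3 from Z we only reach {W}, which does not include U. So d(Z,U) = 4.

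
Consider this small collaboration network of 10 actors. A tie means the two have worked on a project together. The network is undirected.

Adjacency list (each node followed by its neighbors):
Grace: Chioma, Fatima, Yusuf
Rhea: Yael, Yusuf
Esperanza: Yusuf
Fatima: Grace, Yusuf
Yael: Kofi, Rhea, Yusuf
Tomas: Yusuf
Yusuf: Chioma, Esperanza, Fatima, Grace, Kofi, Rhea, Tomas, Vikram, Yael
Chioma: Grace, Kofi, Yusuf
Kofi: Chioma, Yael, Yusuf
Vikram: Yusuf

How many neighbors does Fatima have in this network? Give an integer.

Fatima is directly tied to Grace and Yusuf. That is 2 neighbors, so the degree of Fatima is 2.

2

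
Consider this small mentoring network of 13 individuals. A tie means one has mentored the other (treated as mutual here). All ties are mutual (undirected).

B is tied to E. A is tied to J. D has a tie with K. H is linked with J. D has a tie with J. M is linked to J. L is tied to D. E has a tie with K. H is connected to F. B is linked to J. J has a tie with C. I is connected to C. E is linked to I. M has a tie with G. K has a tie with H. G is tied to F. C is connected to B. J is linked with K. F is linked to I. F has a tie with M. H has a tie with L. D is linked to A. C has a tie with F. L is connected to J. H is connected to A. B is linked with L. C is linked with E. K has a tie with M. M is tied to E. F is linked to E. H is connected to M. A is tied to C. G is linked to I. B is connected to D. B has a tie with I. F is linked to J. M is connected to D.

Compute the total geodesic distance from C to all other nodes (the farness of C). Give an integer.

Distances from C: A:1, B:1, D:2, E:1, F:1, G:2, H:2, I:1, J:1, K:2, L:2, M:2.
Sum = 1 + 1 + 2 + 1 + 1 + 2 + 2 + 1 + 1 + 2 + 2 + 2 = 18.

18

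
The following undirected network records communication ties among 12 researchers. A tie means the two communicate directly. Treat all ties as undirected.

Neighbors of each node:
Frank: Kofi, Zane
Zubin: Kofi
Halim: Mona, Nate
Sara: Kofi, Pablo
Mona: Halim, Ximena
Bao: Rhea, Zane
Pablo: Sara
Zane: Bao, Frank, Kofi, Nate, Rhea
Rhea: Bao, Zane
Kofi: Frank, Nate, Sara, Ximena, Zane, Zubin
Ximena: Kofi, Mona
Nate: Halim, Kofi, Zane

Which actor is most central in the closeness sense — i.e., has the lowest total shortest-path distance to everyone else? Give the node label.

Farness (sum of distances to all others) for each node — Bao:28, Frank:23, Halim:27, Kofi:16, Mona:30, Nate:20, Pablo:34, Rhea:28, Sara:24, Ximena:23, Zane:19, Zubin:26.
The smallest farness is 16, for Kofi, so Kofi has the highest closeness.

Kofi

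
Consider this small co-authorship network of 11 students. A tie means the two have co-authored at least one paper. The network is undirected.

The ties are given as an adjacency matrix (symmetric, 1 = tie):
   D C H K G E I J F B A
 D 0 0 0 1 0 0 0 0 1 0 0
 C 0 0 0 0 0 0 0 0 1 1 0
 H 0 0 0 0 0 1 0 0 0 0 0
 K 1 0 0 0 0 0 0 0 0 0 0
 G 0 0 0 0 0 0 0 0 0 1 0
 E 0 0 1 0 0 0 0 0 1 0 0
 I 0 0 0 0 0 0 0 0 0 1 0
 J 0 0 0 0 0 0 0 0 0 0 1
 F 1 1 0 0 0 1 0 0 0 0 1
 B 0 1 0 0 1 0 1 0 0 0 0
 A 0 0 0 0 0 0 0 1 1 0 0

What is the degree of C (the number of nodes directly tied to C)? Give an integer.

2

C is directly tied to B and F. That is 2 neighbors, so the degree of C is 2.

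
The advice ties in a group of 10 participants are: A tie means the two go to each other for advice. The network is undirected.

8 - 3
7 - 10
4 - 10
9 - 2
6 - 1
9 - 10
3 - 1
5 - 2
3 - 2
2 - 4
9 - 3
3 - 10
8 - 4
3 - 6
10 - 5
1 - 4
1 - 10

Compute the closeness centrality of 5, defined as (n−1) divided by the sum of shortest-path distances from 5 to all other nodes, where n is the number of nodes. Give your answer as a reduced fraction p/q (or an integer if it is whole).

Distances from 5: 1:2, 2:1, 3:2, 4:2, 6:3, 7:2, 8:3, 9:2, 10:1. Sum = 18.
n = 10, so closeness = 9/18 = 1/2.

1/2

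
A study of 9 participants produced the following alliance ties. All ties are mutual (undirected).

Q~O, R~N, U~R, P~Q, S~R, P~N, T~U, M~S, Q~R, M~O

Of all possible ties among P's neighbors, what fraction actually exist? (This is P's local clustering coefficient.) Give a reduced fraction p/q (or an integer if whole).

P's neighbors: N and Q (k = 2).
Possible neighbor pairs: C(2,2) = 1. Edges among them: none → e = 0.
Clustering(P) = 0/1.

0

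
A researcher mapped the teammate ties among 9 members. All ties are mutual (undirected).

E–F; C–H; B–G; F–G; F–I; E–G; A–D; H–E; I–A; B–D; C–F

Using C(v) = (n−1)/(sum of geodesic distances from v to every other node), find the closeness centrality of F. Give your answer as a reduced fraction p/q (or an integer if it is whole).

Distances from F: A:2, B:2, C:1, D:3, E:1, G:1, H:2, I:1. Sum = 13.
n = 9, so closeness = 8/13.

8/13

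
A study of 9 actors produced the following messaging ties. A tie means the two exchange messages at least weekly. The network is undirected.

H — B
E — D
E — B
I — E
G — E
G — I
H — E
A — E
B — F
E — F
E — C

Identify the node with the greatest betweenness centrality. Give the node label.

Unnormalized betweenness of each node: A:0, B:1/2, C:0, D:0, E:49/2, F:0, G:0, H:0, I:0.
E has the largest value, 49/2, making it the main broker — the node through which the most shortest paths run.

E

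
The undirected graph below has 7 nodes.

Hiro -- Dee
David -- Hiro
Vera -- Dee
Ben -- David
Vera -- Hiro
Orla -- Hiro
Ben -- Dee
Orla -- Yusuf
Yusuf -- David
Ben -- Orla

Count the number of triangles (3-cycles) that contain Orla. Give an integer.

Orla's neighbors are Ben, Hiro, and Yusuf, but none of them are tied to each other, so no triangle contains Orla.

0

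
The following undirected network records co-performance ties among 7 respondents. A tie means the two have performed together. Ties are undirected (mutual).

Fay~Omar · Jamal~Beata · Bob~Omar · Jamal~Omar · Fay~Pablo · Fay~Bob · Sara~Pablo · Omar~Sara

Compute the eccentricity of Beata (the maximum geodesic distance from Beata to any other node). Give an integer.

4

Distances from Beata: Bob:3, Fay:3, Jamal:1, Omar:2, Pablo:4, Sara:3.
The largest is 4 (to Pablo), so the eccentricity of Beata is 4.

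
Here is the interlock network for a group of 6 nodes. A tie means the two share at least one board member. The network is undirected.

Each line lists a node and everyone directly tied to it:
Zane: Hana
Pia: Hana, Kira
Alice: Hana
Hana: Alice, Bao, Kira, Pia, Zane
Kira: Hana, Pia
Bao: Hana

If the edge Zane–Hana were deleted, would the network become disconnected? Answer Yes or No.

Yes

Without the Zane–Hana edge there is no alternate route between Zane and Hana, so the network disconnects. It is a bridge.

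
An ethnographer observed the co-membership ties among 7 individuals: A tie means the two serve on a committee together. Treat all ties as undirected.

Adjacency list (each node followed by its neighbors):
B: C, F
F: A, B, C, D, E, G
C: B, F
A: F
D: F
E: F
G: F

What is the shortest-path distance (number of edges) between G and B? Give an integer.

2

One shortest route is G – F – B, which uses 2 edges, and G and B are not directly tied, so nothing shorter exists. So d(G,B) = 2.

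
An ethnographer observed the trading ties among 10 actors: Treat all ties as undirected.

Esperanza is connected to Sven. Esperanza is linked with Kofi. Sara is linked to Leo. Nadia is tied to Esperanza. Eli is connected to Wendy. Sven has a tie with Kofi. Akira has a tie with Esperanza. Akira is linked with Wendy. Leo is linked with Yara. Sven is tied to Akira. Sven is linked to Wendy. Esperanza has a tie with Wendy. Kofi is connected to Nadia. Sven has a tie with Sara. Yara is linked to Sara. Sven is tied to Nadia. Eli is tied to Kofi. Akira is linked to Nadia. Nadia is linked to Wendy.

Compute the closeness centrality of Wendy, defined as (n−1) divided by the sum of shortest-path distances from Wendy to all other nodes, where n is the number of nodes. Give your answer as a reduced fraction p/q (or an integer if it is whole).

3/5

Distances from Wendy: Akira:1, Eli:1, Esperanza:1, Kofi:2, Leo:3, Nadia:1, Sara:2, Sven:1, Yara:3. Sum = 15.
n = 10, so closeness = 9/15 = 3/5.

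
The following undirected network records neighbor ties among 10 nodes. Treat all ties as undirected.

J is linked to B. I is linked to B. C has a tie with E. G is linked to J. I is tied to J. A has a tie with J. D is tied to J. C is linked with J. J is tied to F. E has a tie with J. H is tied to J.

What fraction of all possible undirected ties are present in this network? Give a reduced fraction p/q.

There are 11 edges and 10 nodes, so the maximum possible is C(10,2) = 45.
Density = 11/45.

11/45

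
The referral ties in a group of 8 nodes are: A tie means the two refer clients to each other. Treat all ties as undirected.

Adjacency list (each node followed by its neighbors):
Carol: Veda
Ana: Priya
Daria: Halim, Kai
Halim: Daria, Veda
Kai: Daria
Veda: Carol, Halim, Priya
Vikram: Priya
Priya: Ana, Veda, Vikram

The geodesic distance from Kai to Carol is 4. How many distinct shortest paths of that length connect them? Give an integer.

The shortest distance is 4, and the only length-4 path is Kai–Daria–Halim–Veda–Carol. So there is exactly 1 shortest path.

1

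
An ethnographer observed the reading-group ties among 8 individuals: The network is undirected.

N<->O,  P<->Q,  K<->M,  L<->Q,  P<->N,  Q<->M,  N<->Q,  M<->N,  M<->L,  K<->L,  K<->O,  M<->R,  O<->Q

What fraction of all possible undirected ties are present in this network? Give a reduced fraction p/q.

13/28

There are 13 edges and 8 nodes, so the maximum possible is C(8,2) = 28.
Density = 13/28.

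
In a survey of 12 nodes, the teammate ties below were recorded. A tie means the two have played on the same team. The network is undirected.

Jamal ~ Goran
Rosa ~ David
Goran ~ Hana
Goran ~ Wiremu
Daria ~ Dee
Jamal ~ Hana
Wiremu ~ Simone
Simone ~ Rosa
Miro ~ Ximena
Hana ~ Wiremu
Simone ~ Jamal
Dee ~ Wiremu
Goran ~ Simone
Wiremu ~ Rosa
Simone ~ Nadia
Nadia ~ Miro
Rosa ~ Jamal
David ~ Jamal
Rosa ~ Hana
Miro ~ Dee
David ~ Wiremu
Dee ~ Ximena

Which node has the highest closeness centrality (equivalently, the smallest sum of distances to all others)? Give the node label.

Farness (sum of distances to all others) for each node — Daria:29, David:23, Dee:19, Goran:21, Hana:22, Jamal:23, Miro:24, Nadia:23, Rosa:20, Simone:19, Wiremu:16, Ximena:27.
The smallest farness is 16, for Wiremu, so Wiremu has the highest closeness.

Wiremu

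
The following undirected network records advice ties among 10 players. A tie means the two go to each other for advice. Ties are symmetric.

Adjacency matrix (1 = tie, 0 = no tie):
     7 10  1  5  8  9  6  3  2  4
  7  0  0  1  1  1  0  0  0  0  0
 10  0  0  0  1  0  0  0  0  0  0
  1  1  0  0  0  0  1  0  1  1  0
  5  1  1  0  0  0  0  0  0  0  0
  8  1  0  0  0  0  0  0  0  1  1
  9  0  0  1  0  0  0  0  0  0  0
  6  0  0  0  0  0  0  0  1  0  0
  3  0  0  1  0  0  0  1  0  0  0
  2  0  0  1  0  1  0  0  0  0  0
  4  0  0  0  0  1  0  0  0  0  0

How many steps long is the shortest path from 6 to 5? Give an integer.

One shortest route is 6 – 3 – 1 – 7 – 5, which uses 4 edges, and at distance 3 from 6 we only reach {2, 7, 9}, which does not include 5. So d(6,5) = 4.

4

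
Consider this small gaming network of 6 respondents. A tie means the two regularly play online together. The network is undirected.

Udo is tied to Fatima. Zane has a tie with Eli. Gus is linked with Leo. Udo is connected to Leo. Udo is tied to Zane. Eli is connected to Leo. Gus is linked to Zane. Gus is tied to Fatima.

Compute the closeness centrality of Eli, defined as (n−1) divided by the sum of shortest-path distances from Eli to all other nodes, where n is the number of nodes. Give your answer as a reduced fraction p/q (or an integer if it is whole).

5/9

Distances from Eli: Fatima:3, Gus:2, Leo:1, Udo:2, Zane:1. Sum = 9.
n = 6, so closeness = 5/9.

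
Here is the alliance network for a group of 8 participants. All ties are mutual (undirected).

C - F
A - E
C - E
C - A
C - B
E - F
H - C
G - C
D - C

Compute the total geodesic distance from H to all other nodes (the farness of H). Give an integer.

Distances from H: A:2, B:2, C:1, D:2, E:2, F:2, G:2.
Sum = 2 + 2 + 1 + 2 + 2 + 2 + 2 = 13.

13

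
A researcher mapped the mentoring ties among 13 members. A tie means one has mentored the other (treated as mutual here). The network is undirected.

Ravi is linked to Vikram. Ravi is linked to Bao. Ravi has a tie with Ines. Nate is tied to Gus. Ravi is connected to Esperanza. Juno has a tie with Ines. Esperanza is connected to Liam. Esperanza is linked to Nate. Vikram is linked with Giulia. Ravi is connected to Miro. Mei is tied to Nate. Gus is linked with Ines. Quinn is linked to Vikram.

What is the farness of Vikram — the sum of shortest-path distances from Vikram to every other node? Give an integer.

27

Distances from Vikram: Bao:2, Esperanza:2, Giulia:1, Gus:3, Ines:2, Juno:3, Liam:3, Mei:4, Miro:2, Nate:3, Quinn:1, Ravi:1.
Sum = 2 + 2 + 1 + 3 + 2 + 3 + 3 + 4 + 2 + 3 + 1 + 1 = 27.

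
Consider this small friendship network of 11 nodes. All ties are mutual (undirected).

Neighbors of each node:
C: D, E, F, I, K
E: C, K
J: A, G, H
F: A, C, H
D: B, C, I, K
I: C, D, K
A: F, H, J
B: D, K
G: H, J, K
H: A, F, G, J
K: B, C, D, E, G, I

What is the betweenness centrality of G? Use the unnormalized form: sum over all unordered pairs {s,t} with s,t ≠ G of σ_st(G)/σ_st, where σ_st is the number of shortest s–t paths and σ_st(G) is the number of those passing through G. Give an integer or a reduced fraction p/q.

10

Pairs whose geodesics pass through G — J–I: 1; J–E: 1; J–D: 1; J–K: 1; J–B: 1; J–C: 1/3; H–I: 1/2; H–E: 1/2; H–D: 1/2; H–K: 1; H–B: 1; A–K: 2/3; A–B: 2/4.
All other pairs contribute 0.
Summing the contributions gives betweenness(G) = 10.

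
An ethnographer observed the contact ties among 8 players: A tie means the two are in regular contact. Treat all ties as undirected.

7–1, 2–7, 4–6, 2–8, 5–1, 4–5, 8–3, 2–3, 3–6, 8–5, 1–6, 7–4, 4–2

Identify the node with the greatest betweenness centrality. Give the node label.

Unnormalized betweenness of each node: 1:3/2, 2:3, 3:3/2, 4:5/2, 5:11/6, 6:11/6, 7:4/3, 8:3/2.
2 has the largest value, 3, making it the main broker — the node through which the most shortest paths run.

2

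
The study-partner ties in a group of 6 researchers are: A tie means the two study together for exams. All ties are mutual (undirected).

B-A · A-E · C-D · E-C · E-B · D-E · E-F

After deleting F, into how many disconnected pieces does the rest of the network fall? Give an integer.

F's neighbors (E) remain reachable from one another through other ties, so the rest of the network stays in one piece.

1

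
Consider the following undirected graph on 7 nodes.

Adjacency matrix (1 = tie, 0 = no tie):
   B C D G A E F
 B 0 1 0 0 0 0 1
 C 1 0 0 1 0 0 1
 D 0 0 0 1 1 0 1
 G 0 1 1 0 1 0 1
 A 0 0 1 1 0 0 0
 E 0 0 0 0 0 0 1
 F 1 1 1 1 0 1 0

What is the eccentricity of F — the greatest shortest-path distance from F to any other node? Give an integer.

2

Distances from F: A:2, B:1, C:1, D:1, E:1, G:1.
The largest is 2 (to A), so the eccentricity of F is 2.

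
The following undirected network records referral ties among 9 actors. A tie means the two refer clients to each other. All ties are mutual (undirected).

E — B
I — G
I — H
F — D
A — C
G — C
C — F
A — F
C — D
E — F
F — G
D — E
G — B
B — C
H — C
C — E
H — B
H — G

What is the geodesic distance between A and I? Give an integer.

One shortest route is A – C – H – I, which uses 3 edges, and at distance 2 from A we only reach {B, D, E, G, H}, which does not include I. So d(A,I) = 3.

3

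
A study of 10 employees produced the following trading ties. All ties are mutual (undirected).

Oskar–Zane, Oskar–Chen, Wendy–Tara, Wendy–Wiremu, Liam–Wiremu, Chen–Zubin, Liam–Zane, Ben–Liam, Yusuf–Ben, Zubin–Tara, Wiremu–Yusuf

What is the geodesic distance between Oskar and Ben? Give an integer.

3

One shortest route is Oskar – Zane – Liam – Ben, which uses 3 edges, and at distance 2 from Oskar we only reach {Liam, Zubin}, which does not include Ben. So d(Oskar,Ben) = 3.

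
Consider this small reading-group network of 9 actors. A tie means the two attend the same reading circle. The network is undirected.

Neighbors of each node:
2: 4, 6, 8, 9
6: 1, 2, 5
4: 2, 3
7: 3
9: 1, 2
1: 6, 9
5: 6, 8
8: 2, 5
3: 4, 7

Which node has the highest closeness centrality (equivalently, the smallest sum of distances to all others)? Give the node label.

2

Farness (sum of distances to all others) for each node — 1:21, 2:13, 3:21, 4:16, 5:21, 6:16, 7:28, 8:18, 9:18.
The smallest farness is 13, for 2, so 2 has the highest closeness.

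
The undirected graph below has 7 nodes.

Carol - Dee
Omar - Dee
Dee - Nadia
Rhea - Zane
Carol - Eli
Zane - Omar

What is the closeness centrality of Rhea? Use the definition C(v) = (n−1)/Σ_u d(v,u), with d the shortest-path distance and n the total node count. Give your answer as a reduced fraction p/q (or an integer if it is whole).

6/19

Distances from Rhea: Carol:4, Dee:3, Eli:5, Nadia:4, Omar:2, Zane:1. Sum = 19.
n = 7, so closeness = 6/19.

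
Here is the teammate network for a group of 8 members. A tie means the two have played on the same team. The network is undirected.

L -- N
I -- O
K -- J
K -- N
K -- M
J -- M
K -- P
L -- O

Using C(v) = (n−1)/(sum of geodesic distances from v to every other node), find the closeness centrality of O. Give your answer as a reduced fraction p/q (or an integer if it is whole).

Distances from O: I:1, J:4, K:3, L:1, M:4, N:2, P:4. Sum = 19.
n = 8, so closeness = 7/19.

7/19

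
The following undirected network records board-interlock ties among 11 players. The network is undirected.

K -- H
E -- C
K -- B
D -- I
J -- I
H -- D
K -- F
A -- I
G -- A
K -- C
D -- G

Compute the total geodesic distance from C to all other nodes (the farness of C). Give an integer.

Distances from C: A:5, B:2, D:3, E:1, F:2, G:4, H:2, I:4, J:5, K:1.
Sum = 5 + 2 + 3 + 1 + 2 + 4 + 2 + 4 + 5 + 1 = 29.

29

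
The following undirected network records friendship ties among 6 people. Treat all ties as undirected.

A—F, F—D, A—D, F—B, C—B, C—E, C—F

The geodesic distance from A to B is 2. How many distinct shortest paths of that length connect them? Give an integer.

1

The shortest distance is 2, and the only length-2 path is A–F–B. So there is exactly 1 shortest path.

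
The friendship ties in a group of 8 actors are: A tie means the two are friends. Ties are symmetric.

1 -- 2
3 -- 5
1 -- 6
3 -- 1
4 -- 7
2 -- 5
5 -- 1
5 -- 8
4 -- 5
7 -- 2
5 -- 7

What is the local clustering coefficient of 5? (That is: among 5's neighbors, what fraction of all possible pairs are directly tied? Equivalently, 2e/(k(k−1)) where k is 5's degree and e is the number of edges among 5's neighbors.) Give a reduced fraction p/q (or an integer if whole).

5's neighbors: 1, 2, 3, 4, 7, and 8 (k = 6).
Possible neighbor pairs: C(6,2) = 15. Edges among them: 1–2, 1–3, 2–7, 4–7 → e = 4.
Clustering(5) = 4/15.

4/15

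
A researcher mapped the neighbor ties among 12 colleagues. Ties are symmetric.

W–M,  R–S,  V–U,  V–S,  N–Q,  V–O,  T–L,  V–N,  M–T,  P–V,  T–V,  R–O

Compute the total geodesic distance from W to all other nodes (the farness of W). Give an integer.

39

Distances from W: L:3, M:1, N:4, O:4, P:4, Q:5, R:5, S:4, T:2, U:4, V:3.
Sum = 3 + 1 + 4 + 4 + 4 + 5 + 5 + 4 + 2 + 4 + 3 = 39.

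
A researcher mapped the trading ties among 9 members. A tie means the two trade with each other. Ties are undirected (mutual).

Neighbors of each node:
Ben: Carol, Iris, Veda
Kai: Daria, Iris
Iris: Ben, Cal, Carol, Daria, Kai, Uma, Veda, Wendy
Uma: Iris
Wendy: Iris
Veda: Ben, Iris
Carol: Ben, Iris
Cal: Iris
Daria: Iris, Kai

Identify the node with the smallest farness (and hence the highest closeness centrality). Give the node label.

Farness (sum of distances to all others) for each node — Ben:13, Cal:15, Carol:14, Daria:14, Iris:8, Kai:14, Uma:15, Veda:14, Wendy:15.
The smallest farness is 8, for Iris, so Iris has the highest closeness.

Iris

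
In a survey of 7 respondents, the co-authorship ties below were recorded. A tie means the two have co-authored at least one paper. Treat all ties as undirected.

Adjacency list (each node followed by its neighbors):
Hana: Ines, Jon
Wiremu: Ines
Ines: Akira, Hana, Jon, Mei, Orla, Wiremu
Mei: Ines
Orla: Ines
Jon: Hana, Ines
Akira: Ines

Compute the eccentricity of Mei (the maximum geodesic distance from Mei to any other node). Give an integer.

Distances from Mei: Akira:2, Hana:2, Ines:1, Jon:2, Orla:2, Wiremu:2.
The largest is 2 (to Wiremu, Hana, Jon, Akira, and Orla), so the eccentricity of Mei is 2.

2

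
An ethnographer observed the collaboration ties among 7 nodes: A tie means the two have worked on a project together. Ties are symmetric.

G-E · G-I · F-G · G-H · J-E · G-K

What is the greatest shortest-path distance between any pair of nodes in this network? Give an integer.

3

Eccentricity of each node (its greatest distance to any other): E:2, F:3, G:2, H:3, I:3, J:3, K:3.
The maximum eccentricity is 3, realized for instance by the pair H–J via H – G – E – J. So the diameter is 3.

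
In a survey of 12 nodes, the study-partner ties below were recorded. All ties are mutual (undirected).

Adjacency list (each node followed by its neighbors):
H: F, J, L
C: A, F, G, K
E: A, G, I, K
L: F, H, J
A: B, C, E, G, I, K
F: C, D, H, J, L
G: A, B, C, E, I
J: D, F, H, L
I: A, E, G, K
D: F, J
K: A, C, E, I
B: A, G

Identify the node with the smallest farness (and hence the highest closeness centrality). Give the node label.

Farness (sum of distances to all others) for each node — A:20, B:29, C:18, D:29, E:27, F:20, G:21, H:28, I:27, J:27, K:22, L:28.
The smallest farness is 18, for C, so C has the highest closeness.

C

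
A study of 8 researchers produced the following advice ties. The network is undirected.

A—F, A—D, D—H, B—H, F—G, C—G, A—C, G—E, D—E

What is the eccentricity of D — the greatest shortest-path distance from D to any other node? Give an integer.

2

Distances from D: A:1, B:2, C:2, E:1, F:2, G:2, H:1.
The largest is 2 (to G, B, F, and C), so the eccentricity of D is 2.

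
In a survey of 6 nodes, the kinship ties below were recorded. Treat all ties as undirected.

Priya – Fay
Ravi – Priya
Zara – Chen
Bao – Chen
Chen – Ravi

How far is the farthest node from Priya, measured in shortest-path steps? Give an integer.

Distances from Priya: Bao:3, Chen:2, Fay:1, Ravi:1, Zara:3.
The largest is 3 (to Bao and Zara), so the eccentricity of Priya is 3.

3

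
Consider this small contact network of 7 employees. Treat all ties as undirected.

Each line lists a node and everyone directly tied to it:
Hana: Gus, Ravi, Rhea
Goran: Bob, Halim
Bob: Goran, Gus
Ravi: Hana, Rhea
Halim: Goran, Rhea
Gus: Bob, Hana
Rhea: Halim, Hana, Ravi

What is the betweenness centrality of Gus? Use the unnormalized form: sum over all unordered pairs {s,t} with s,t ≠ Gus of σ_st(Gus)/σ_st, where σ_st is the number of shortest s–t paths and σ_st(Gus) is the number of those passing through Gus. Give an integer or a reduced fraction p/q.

Pairs whose geodesics pass through Gus — Goran–Hana: 1/2; Bob–Hana: 1; Bob–Ravi: 1; Bob–Rhea: 1/2.
All other pairs contribute 0.
Summing the contributions gives betweenness(Gus) = 3.

3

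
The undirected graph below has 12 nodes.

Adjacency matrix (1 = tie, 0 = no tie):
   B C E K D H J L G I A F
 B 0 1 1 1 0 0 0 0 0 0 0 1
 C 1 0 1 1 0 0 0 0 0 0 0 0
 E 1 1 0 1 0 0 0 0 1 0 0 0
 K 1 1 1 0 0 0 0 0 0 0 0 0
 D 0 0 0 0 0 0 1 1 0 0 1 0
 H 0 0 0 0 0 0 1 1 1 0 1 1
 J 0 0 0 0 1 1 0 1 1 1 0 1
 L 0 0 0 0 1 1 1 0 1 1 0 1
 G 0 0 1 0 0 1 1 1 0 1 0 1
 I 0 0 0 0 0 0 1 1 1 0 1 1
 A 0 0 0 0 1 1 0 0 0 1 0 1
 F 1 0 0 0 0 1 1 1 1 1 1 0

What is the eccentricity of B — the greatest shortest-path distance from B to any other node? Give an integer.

3

Distances from B: A:2, C:1, D:3, E:1, F:1, G:2, H:2, I:2, J:2, K:1, L:2.
The largest is 3 (to D), so the eccentricity of B is 3.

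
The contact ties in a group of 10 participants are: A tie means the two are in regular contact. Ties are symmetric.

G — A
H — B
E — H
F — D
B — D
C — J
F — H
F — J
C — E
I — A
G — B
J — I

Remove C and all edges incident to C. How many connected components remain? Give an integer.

1

C's neighbors (E and J) remain reachable from one another through other ties, so the rest of the network stays in one piece.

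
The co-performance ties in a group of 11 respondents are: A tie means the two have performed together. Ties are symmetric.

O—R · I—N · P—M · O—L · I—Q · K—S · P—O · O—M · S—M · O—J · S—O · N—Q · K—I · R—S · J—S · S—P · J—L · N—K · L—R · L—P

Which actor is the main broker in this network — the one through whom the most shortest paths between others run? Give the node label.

S

Unnormalized betweenness of each node: I:4, J:5/4, K:21, L:1, M:0, N:4, O:15/4, P:7/4, Q:0, R:5/4, S:26.
S has the largest value, 26, making it the main broker — the node through which the most shortest paths run.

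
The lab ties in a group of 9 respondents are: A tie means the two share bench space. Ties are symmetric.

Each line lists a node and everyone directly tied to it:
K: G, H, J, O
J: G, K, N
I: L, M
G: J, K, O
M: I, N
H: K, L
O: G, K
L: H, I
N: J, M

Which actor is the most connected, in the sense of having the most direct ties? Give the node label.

K

Degrees — G:3, H:2, I:2, J:3, K:4, L:2, M:2, N:2, O:2.
The maximum is 4, attained only by K.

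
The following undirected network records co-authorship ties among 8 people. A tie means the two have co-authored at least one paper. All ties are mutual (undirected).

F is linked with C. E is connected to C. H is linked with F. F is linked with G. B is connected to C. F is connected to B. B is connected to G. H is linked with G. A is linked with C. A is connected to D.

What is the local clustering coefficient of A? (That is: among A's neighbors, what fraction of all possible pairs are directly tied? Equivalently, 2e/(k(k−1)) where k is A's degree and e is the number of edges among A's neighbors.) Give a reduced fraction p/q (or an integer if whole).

A's neighbors: C and D (k = 2).
Possible neighbor pairs: C(2,2) = 1. Edges among them: none → e = 0.
Clustering(A) = 0/1.

0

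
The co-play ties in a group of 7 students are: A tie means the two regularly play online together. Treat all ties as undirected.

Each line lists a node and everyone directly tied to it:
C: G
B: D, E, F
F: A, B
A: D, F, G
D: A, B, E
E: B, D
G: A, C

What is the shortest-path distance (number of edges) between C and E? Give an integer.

4

One shortest route is C – G – A – D – E, which uses 4 edges, and at distance 3 from C we only reach {D, F}, which does not include E. So d(C,E) = 4.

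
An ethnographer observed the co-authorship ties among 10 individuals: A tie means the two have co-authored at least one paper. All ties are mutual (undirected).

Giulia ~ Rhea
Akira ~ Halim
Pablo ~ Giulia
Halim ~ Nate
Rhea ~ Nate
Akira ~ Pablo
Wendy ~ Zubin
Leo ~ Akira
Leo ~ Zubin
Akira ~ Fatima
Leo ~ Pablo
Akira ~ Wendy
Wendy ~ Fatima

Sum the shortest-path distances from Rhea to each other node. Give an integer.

Distances from Rhea: Akira:3, Fatima:4, Giulia:1, Halim:2, Leo:3, Nate:1, Pablo:2, Wendy:4, Zubin:4.
Sum = 3 + 4 + 1 + 2 + 3 + 1 + 2 + 4 + 4 = 24.

24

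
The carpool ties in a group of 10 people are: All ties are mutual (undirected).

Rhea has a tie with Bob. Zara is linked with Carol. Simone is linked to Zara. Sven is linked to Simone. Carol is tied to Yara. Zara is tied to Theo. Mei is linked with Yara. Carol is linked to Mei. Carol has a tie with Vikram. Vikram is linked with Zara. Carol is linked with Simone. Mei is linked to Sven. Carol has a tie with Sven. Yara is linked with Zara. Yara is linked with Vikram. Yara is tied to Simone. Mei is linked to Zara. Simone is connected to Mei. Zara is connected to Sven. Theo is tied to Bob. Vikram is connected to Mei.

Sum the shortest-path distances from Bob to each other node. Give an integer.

Distances from Bob: Carol:3, Mei:3, Rhea:1, Simone:3, Sven:3, Theo:1, Vikram:3, Yara:3, Zara:2.
Sum = 3 + 3 + 1 + 3 + 3 + 1 + 3 + 3 + 2 = 22.

22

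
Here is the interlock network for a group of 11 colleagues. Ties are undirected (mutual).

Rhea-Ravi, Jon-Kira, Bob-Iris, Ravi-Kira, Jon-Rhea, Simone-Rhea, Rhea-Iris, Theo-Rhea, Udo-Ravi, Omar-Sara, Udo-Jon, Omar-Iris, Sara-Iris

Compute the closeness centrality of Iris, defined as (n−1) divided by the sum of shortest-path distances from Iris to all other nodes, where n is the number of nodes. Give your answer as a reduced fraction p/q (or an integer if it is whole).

Distances from Iris: Bob:1, Jon:2, Kira:3, Omar:1, Ravi:2, Rhea:1, Sara:1, Simone:2, Theo:2, Udo:3. Sum = 18.
n = 11, so closeness = 10/18 = 5/9.

5/9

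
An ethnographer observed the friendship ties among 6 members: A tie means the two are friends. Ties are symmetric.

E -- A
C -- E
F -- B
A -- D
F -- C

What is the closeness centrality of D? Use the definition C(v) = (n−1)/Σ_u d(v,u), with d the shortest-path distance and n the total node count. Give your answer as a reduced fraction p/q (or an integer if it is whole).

1/3

Distances from D: A:1, B:5, C:3, E:2, F:4. Sum = 15.
n = 6, so closeness = 5/15 = 1/3.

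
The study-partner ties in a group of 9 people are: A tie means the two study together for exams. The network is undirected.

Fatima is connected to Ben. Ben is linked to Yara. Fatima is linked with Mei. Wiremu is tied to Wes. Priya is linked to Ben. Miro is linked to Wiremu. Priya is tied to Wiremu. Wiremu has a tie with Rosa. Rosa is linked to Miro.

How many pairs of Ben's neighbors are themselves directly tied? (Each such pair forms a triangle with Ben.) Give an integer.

0

Ben's neighbors are Fatima, Priya, and Yara, but none of them are tied to each other, so no triangle contains Ben.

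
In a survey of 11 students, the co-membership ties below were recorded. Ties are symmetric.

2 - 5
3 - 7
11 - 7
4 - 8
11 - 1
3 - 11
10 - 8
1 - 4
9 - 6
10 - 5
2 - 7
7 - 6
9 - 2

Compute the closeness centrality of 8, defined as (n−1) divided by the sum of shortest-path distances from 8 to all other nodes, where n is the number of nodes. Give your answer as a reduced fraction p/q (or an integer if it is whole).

Distances from 8: 1:2, 2:3, 3:4, 4:1, 5:2, 6:5, 7:4, 9:4, 10:1, 11:3. Sum = 29.
n = 11, so closeness = 10/29.

10/29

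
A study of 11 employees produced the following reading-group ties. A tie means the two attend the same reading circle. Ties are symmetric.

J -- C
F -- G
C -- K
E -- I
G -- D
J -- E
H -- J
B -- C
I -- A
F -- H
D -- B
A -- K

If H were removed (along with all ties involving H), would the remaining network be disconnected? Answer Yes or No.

No

Even without H, every remaining node can still reach every other (the residual graph is connected), so H is not a cut vertex.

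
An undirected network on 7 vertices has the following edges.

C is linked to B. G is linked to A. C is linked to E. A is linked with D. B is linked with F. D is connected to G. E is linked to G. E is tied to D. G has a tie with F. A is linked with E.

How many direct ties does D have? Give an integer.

3

D is directly tied to A, E, and G. That is 3 neighbors, so the degree of D is 3.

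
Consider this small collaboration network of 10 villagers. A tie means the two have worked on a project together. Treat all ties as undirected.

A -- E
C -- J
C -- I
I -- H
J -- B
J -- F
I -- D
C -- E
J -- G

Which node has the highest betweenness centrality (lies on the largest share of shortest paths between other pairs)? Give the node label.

Unnormalized betweenness of each node: A:0, B:0, C:26, D:0, E:8, F:0, G:0, H:0, I:15, J:21.
C has the largest value, 26, making it the main broker — the node through which the most shortest paths run.

C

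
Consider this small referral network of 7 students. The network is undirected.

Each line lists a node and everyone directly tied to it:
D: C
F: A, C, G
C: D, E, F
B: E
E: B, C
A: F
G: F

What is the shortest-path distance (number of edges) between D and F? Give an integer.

One shortest route is D – C – F, which uses 2 edges, and D and F are not directly tied, so nothing shorter exists. So d(D,F) = 2.

2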